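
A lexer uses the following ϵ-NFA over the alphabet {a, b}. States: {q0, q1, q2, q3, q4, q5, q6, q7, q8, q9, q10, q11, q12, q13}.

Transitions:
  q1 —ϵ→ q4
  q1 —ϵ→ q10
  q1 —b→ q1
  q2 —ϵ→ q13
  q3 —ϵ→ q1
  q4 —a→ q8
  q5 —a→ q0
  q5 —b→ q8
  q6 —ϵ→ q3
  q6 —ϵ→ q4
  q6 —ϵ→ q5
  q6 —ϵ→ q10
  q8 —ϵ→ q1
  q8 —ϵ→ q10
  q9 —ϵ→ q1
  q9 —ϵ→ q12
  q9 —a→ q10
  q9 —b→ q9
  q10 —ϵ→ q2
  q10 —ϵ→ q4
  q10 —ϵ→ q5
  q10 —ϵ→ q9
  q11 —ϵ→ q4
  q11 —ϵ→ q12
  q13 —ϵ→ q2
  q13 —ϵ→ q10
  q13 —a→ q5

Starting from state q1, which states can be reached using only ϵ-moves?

{q1, q2, q4, q5, q9, q10, q12, q13}

Start with {q1}.
From q1 via ϵ: add q4, q10.
From q10 via ϵ: add q2, q5, q9.
From q2 via ϵ: add q13.
From q9 via ϵ: add q12.
No new states can be added; the closed set is {q1, q2, q4, q5, q9, q10, q12, q13}.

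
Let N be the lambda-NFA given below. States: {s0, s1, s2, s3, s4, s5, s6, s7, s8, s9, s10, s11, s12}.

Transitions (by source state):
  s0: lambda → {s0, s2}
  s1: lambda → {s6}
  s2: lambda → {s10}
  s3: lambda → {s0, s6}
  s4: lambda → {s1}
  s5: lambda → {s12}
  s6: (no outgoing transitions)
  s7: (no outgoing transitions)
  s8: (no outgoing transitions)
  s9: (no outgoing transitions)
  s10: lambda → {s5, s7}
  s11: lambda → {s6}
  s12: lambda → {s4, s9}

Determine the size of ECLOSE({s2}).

9

Start with {s2}.
From s2 via lambda: add s10.
From s10 via lambda: add s5, s7.
From s5 via lambda: add s12.
From s12 via lambda: add s4, s9.
From s4 via lambda: add s1.
From s1 via lambda: add s6.
lambda-closure = {s1, s2, s4, s5, s6, s7, s9, s10, s12}, which has 9 states.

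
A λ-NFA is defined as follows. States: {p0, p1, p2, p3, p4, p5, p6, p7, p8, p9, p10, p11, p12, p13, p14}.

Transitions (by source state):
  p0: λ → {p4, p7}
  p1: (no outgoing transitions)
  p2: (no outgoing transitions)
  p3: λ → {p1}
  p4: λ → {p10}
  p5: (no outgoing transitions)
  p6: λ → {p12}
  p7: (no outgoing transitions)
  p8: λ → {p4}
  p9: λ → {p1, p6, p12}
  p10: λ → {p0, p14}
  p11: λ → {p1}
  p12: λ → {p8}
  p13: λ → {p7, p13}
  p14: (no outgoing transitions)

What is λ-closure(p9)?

{p0, p1, p4, p6, p7, p8, p9, p10, p12, p14}

Start with {p9}.
From p9 via λ: add p1, p6, p12.
From p12 via λ: add p8.
From p8 via λ: add p4.
From p4 via λ: add p10.
From p10 via λ: add p0, p14.
From p0 via λ: add p7.
No new states can be added; the closed set is {p0, p1, p4, p6, p7, p8, p9, p10, p12, p14}.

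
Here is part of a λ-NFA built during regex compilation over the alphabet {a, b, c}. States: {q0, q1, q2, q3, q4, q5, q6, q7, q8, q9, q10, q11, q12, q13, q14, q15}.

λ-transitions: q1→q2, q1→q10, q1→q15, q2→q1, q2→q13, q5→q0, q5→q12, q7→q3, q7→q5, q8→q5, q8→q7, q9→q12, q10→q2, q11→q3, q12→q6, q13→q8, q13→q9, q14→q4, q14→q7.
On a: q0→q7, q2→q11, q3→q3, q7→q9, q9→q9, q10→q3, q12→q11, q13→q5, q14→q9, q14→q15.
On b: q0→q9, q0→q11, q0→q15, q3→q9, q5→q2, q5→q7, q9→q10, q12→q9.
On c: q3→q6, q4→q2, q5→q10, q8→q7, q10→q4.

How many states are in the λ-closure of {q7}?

6

Start with {q7}.
From q7 via λ: add q3, q5.
From q5 via λ: add q0, q12.
From q12 via λ: add q6.
λ-closure = {q0, q3, q5, q6, q7, q12}, which has 6 states.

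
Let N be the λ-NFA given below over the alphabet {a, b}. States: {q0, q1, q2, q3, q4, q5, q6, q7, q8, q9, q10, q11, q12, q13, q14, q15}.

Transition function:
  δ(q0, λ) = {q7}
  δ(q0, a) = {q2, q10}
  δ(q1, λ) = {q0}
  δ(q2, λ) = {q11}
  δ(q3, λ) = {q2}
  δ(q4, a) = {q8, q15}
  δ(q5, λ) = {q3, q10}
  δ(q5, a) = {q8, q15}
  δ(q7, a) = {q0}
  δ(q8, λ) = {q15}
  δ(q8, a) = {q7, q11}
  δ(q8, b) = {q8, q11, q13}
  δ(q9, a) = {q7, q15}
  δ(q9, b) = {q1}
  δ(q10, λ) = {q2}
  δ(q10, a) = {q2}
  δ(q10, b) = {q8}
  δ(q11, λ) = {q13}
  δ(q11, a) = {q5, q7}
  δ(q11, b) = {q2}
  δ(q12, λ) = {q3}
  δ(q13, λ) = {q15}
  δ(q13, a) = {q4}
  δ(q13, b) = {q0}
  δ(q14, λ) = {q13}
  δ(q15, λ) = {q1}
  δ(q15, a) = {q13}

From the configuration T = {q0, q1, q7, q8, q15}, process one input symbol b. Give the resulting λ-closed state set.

{q0, q1, q7, q8, q11, q13, q15}

q8 on b → {q8, q11, q13}.
No b-transition from q0, q1, q7, q15.
Union after reading b: {q8, q11, q13}.
Now take the λ-closure:
From q8 via λ: add q15.
From q15 via λ: add q1.
From q1 via λ: add q0.
From q0 via λ: add q7.
No new states can be added; the closed set is {q0, q1, q7, q8, q11, q13, q15}.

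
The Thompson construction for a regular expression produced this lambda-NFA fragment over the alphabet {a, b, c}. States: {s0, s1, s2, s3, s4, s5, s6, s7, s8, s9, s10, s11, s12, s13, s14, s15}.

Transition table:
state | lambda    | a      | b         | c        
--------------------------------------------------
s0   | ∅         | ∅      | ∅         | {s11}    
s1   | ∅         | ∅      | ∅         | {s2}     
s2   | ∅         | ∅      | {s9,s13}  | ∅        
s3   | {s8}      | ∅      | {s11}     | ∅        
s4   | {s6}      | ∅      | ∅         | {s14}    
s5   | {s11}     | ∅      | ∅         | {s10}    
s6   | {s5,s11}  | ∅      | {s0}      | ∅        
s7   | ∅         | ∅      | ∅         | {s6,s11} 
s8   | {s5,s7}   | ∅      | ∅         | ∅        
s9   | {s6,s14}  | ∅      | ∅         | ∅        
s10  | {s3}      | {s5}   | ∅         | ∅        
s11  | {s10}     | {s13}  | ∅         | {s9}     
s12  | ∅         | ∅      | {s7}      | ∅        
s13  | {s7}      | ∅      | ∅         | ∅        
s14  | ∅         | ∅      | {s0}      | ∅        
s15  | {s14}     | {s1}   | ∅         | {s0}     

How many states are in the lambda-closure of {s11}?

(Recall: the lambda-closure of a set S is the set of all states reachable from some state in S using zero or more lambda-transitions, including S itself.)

6

Start with {s11}.
From s11 via lambda: add s10.
From s10 via lambda: add s3.
From s3 via lambda: add s8.
From s8 via lambda: add s5, s7.
lambda-closure = {s3, s5, s7, s8, s10, s11}, which has 6 states.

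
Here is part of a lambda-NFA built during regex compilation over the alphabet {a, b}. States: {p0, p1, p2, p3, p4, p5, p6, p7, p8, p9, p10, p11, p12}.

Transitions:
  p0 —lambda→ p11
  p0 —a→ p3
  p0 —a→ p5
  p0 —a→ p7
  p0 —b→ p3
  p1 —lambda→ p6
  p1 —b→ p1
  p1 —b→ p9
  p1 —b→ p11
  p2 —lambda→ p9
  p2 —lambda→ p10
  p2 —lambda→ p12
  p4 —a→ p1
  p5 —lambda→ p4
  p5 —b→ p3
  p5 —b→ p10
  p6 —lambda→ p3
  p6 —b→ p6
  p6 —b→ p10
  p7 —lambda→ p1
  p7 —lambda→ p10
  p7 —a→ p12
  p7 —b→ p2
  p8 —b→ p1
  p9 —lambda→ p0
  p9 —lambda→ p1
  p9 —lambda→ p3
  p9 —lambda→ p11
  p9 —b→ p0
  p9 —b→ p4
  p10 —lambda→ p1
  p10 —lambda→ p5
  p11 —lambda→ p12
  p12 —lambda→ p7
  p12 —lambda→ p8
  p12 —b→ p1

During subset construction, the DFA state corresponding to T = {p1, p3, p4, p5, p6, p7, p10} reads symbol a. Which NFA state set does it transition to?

p4 on a → {p1}.
p7 on a → {p12}.
No a-transition from p1, p3, p5, p6, p10.
Union after reading a: {p1, p12}.
Now take the lambda-closure:
From p1 via lambda: add p6.
From p12 via lambda: add p7, p8.
From p6 via lambda: add p3.
From p7 via lambda: add p10.
From p10 via lambda: add p5.
From p5 via lambda: add p4.
No new states can be added; the closed set is {p1, p3, p4, p5, p6, p7, p8, p10, p12}.

{p1, p3, p4, p5, p6, p7, p8, p10, p12}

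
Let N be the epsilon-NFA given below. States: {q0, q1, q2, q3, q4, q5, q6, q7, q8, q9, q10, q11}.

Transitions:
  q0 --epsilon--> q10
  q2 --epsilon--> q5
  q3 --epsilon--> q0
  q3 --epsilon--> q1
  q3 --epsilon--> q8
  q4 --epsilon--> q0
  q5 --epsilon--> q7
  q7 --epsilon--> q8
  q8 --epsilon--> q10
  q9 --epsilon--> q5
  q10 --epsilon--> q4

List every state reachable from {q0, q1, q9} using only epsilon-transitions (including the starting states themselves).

Start with {q0, q1, q9}.
From q0 via epsilon: add q10.
From q9 via epsilon: add q5.
From q5 via epsilon: add q7.
From q10 via epsilon: add q4.
From q7 via epsilon: add q8.
No new states can be added; the closed set is {q0, q1, q4, q5, q7, q8, q9, q10}.

{q0, q1, q4, q5, q7, q8, q9, q10}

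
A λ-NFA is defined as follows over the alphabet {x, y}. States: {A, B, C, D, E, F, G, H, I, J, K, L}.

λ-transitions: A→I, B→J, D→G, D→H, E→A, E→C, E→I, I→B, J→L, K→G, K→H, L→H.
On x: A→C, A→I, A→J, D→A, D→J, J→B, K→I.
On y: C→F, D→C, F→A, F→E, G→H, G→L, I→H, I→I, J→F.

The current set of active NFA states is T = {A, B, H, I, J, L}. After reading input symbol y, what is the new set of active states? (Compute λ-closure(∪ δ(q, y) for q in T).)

{B, F, H, I, J, L}

I on y → {H, I}.
J on y → {F}.
No y-transition from A, B, H, L.
Union after reading y: {F, H, I}.
Now take the λ-closure:
From I via λ: add B.
From B via λ: add J.
From J via λ: add L.
No new states can be added; the closed set is {B, F, H, I, J, L}.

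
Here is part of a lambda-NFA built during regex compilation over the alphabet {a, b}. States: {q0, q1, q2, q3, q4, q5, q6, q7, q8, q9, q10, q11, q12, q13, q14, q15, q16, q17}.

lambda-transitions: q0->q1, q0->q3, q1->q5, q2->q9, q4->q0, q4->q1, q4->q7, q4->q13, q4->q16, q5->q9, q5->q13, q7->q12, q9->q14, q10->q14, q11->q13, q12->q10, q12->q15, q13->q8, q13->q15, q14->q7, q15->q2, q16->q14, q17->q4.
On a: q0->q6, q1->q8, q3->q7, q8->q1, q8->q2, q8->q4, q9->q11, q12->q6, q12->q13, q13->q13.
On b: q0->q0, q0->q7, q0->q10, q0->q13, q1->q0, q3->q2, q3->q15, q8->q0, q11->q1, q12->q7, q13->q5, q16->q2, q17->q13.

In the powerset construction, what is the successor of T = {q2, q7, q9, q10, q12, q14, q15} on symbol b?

q12 on b → {q7}.
No b-transition from q2, q7, q9, q10, q14, q15.
Union after reading b: {q7}.
Now take the lambda-closure:
From q7 via lambda: add q12.
From q12 via lambda: add q10, q15.
From q10 via lambda: add q14.
From q15 via lambda: add q2.
From q2 via lambda: add q9.
No new states can be added; the closed set is {q2, q7, q9, q10, q12, q14, q15}.

{q2, q7, q9, q10, q12, q14, q15}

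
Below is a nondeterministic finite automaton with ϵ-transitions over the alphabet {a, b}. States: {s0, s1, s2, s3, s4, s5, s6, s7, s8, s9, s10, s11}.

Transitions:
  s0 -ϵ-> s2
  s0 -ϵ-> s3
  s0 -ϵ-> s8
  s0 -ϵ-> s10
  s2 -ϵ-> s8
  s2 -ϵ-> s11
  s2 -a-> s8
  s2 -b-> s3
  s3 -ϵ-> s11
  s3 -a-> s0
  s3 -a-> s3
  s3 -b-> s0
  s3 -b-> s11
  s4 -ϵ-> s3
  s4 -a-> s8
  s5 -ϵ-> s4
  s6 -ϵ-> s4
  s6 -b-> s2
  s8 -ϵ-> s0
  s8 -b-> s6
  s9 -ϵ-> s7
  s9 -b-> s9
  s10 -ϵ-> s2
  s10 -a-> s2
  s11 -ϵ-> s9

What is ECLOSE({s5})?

{s3, s4, s5, s7, s9, s11}

Start with {s5}.
From s5 via ϵ: add s4.
From s4 via ϵ: add s3.
From s3 via ϵ: add s11.
From s11 via ϵ: add s9.
From s9 via ϵ: add s7.
No new states can be added; the closed set is {s3, s4, s5, s7, s9, s11}.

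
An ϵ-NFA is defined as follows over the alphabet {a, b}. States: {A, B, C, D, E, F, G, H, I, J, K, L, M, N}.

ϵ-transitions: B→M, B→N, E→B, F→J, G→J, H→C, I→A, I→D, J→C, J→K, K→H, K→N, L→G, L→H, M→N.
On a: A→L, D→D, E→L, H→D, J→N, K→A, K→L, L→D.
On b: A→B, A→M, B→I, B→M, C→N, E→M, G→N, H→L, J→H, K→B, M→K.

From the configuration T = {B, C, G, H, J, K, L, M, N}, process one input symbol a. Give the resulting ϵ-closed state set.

{A, C, D, G, H, J, K, L, N}

H on a → {D}.
J on a → {N}.
K on a → {A, L}.
L on a → {D}.
No a-transition from B, C, G, M, N.
Union after reading a: {A, D, L, N}.
Now take the ϵ-closure:
From L via ϵ: add G, H.
From G via ϵ: add J.
From H via ϵ: add C.
From J via ϵ: add K.
No new states can be added; the closed set is {A, C, D, G, H, J, K, L, N}.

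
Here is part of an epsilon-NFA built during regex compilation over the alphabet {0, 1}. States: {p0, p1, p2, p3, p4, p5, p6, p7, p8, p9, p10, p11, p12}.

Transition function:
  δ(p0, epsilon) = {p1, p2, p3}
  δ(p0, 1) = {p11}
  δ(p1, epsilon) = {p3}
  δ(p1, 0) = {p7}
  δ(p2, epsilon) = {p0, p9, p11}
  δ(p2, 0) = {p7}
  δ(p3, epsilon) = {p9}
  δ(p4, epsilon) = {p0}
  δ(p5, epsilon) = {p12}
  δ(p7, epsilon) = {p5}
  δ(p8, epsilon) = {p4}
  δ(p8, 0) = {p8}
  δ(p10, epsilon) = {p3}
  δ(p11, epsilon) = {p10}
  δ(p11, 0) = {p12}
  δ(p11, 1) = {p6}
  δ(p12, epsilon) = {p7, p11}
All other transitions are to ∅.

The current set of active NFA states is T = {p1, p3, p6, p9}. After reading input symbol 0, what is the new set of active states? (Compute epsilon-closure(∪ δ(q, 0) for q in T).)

p1 on 0 → {p7}.
No 0-transition from p3, p6, p9.
Union after reading 0: {p7}.
Now take the epsilon-closure:
From p7 via epsilon: add p5.
From p5 via epsilon: add p12.
From p12 via epsilon: add p11.
From p11 via epsilon: add p10.
From p10 via epsilon: add p3.
From p3 via epsilon: add p9.
No new states can be added; the closed set is {p3, p5, p7, p9, p10, p11, p12}.

{p3, p5, p7, p9, p10, p11, p12}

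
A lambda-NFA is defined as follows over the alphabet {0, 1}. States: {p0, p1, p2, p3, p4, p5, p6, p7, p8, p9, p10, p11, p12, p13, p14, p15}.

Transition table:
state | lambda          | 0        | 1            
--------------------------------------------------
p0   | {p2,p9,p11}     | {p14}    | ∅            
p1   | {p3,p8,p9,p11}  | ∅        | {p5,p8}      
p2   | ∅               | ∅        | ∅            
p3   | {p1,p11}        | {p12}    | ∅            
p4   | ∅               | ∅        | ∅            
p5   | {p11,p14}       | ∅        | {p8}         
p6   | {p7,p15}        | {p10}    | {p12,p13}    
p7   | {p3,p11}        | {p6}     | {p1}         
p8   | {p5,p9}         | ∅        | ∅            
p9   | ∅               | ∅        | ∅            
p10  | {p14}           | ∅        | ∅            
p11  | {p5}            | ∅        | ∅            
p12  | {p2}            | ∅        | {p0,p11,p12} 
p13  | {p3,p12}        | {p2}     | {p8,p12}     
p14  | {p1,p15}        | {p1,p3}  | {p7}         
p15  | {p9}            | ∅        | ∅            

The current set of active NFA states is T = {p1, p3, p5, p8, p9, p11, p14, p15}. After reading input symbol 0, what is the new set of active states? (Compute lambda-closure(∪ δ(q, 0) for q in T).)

p3 on 0 → {p12}.
p14 on 0 → {p1, p3}.
No 0-transition from p1, p5, p8, p9, p11, p15.
Union after reading 0: {p1, p3, p12}.
Now take the lambda-closure:
From p1 via lambda: add p8, p9, p11.
From p12 via lambda: add p2.
From p8 via lambda: add p5.
From p5 via lambda: add p14.
From p14 via lambda: add p15.
No new states can be added; the closed set is {p1, p2, p3, p5, p8, p9, p11, p12, p14, p15}.

{p1, p2, p3, p5, p8, p9, p11, p12, p14, p15}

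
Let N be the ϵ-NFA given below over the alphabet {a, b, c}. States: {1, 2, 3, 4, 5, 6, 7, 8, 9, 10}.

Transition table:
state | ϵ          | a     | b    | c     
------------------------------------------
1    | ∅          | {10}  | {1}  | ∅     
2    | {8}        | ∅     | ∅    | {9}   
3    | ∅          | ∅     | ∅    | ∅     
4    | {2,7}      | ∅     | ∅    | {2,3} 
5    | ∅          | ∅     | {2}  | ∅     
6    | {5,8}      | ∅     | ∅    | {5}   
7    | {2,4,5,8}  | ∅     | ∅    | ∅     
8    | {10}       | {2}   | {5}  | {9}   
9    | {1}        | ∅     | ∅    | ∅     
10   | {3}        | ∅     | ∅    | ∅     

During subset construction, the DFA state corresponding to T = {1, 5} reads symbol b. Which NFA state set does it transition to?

1 on b → {1}.
5 on b → {2}.
Union after reading b: {1, 2}.
Now take the ϵ-closure:
From 2 via ϵ: add 8.
From 8 via ϵ: add 10.
From 10 via ϵ: add 3.
No new states can be added; the closed set is {1, 2, 3, 8, 10}.

{1, 2, 3, 8, 10}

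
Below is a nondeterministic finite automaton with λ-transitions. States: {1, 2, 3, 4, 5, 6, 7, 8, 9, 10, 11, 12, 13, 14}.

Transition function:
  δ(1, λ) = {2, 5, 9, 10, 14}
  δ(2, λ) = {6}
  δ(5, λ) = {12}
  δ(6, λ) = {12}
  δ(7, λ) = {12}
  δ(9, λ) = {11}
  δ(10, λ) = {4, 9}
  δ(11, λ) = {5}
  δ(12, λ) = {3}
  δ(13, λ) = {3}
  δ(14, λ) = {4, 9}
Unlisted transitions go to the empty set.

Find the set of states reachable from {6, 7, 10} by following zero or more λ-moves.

{3, 4, 5, 6, 7, 9, 10, 11, 12}

Start with {6, 7, 10}.
From 6 via λ: add 12.
From 10 via λ: add 4, 9.
From 9 via λ: add 11.
From 12 via λ: add 3.
From 11 via λ: add 5.
No new states can be added; the closed set is {3, 4, 5, 6, 7, 9, 10, 11, 12}.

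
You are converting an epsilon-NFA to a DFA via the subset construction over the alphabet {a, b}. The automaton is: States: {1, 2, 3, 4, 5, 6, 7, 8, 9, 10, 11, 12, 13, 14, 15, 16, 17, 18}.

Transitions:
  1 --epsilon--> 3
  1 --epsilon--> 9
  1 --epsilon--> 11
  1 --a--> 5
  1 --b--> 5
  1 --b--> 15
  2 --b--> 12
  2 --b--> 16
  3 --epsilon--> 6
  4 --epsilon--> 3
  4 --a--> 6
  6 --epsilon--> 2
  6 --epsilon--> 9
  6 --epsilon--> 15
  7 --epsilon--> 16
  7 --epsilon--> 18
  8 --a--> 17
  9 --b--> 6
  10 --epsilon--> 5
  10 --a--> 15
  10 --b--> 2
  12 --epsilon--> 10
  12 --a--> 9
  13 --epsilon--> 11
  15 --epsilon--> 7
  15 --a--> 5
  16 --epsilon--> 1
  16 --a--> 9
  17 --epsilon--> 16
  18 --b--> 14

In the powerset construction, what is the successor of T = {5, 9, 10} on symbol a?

10 on a → {15}.
No a-transition from 5, 9.
Union after reading a: {15}.
Now take the epsilon-closure:
From 15 via epsilon: add 7.
From 7 via epsilon: add 16, 18.
From 16 via epsilon: add 1.
From 1 via epsilon: add 3, 9, 11.
From 3 via epsilon: add 6.
From 6 via epsilon: add 2.
No new states can be added; the closed set is {1, 2, 3, 6, 7, 9, 11, 15, 16, 18}.

{1, 2, 3, 6, 7, 9, 11, 15, 16, 18}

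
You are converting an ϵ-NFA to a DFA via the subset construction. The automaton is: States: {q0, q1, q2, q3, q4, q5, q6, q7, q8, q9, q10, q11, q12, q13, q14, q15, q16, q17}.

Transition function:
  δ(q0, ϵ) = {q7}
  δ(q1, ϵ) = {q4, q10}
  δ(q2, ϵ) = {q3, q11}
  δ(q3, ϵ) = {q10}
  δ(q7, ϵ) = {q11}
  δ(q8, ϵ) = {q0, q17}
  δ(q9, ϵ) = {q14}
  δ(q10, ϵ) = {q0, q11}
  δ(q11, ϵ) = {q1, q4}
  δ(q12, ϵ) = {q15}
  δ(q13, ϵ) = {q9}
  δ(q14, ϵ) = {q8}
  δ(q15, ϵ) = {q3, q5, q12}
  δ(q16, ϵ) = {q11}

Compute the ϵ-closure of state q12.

Start with {q12}.
From q12 via ϵ: add q15.
From q15 via ϵ: add q3, q5.
From q3 via ϵ: add q10.
From q10 via ϵ: add q0, q11.
From q0 via ϵ: add q7.
From q11 via ϵ: add q1, q4.
No new states can be added; the closed set is {q0, q1, q3, q4, q5, q7, q10, q11, q12, q15}.

{q0, q1, q3, q4, q5, q7, q10, q11, q12, q15}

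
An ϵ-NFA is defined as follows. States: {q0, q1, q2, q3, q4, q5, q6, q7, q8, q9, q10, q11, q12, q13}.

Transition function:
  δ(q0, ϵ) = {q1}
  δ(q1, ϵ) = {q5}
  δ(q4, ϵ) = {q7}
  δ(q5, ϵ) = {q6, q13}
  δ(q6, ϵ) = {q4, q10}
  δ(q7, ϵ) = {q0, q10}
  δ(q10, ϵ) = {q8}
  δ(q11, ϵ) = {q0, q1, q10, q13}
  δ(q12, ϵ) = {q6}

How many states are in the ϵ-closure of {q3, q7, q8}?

Start with {q3, q7, q8}.
From q7 via ϵ: add q0, q10.
From q0 via ϵ: add q1.
From q1 via ϵ: add q5.
From q5 via ϵ: add q6, q13.
From q6 via ϵ: add q4.
ϵ-closure = {q0, q1, q3, q4, q5, q6, q7, q8, q10, q13}, which has 10 states.

10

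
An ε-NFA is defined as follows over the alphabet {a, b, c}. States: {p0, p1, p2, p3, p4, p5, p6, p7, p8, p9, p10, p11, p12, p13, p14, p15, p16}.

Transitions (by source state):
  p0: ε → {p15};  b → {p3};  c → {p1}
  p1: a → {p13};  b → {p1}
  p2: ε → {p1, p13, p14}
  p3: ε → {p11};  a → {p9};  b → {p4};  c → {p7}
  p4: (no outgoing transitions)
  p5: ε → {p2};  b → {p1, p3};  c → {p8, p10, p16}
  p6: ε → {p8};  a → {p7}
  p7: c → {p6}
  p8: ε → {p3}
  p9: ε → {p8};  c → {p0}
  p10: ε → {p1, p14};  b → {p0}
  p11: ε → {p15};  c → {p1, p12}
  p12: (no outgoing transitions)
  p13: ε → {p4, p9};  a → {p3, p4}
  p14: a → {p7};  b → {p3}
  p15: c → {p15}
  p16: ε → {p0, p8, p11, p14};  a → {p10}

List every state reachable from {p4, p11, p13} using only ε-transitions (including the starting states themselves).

Start with {p4, p11, p13}.
From p11 via ε: add p15.
From p13 via ε: add p9.
From p9 via ε: add p8.
From p8 via ε: add p3.
No new states can be added; the closed set is {p3, p4, p8, p9, p11, p13, p15}.

{p3, p4, p8, p9, p11, p13, p15}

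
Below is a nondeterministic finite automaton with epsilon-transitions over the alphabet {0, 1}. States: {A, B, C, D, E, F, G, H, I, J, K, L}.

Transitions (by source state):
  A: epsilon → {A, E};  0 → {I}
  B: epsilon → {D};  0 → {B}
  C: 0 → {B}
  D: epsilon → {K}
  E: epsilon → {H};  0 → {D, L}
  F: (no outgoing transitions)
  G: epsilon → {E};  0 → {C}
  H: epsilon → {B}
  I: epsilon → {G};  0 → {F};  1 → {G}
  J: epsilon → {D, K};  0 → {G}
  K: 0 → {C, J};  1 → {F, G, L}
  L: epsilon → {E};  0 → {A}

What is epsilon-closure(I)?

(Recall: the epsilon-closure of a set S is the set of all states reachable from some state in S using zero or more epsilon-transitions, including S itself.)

{B, D, E, G, H, I, K}

Start with {I}.
From I via epsilon: add G.
From G via epsilon: add E.
From E via epsilon: add H.
From H via epsilon: add B.
From B via epsilon: add D.
From D via epsilon: add K.
No new states can be added; the closed set is {B, D, E, G, H, I, K}.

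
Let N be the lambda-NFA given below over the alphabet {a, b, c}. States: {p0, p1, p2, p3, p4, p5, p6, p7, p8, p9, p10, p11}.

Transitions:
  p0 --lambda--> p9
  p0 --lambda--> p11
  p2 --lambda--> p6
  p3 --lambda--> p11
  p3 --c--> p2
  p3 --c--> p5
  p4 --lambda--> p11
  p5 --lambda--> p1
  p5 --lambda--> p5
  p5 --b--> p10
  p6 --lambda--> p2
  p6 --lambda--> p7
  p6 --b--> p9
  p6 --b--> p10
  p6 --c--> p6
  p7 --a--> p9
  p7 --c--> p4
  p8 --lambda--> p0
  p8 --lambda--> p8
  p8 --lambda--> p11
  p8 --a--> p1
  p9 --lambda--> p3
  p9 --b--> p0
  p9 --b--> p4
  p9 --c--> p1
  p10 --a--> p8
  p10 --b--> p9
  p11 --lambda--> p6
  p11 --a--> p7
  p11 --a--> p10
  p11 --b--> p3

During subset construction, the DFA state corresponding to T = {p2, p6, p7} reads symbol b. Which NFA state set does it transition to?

{p2, p3, p6, p7, p9, p10, p11}

p6 on b → {p9, p10}.
No b-transition from p2, p7.
Union after reading b: {p9, p10}.
Now take the lambda-closure:
From p9 via lambda: add p3.
From p3 via lambda: add p11.
From p11 via lambda: add p6.
From p6 via lambda: add p2, p7.
No new states can be added; the closed set is {p2, p3, p6, p7, p9, p10, p11}.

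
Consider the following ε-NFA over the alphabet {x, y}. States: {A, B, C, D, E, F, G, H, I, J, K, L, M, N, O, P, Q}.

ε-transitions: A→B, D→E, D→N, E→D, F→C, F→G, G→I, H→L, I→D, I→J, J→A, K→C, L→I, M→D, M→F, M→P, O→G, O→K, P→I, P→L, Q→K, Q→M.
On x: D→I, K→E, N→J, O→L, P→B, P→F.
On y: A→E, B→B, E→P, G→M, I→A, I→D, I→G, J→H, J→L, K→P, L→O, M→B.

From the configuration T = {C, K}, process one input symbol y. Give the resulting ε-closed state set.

{A, B, D, E, I, J, L, N, P}

K on y → {P}.
No y-transition from C.
Union after reading y: {P}.
Now take the ε-closure:
From P via ε: add I, L.
From I via ε: add D, J.
From D via ε: add E, N.
From J via ε: add A.
From A via ε: add B.
No new states can be added; the closed set is {A, B, D, E, I, J, L, N, P}.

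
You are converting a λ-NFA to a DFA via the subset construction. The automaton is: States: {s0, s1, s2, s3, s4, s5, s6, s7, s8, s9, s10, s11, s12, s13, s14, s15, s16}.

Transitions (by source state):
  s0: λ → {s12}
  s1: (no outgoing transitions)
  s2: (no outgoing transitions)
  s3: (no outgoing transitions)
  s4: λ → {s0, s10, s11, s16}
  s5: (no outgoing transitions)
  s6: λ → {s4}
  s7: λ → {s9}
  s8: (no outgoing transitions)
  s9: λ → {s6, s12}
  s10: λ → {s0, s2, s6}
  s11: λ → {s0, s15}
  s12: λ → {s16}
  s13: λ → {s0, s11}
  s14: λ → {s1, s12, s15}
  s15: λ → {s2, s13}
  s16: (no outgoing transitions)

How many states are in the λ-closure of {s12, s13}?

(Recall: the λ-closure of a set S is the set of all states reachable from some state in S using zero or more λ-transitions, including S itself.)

Start with {s12, s13}.
From s12 via λ: add s16.
From s13 via λ: add s0, s11.
From s11 via λ: add s15.
From s15 via λ: add s2.
λ-closure = {s0, s2, s11, s12, s13, s15, s16}, which has 7 states.

7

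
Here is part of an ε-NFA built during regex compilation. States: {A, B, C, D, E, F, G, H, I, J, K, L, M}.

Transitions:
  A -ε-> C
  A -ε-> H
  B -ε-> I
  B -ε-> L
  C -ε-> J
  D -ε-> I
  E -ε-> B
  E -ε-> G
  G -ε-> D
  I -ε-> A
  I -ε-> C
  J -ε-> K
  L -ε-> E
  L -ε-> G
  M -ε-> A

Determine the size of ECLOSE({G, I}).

8

Start with {G, I}.
From G via ε: add D.
From I via ε: add A, C.
From A via ε: add H.
From C via ε: add J.
From J via ε: add K.
ε-closure = {A, C, D, G, H, I, J, K}, which has 8 states.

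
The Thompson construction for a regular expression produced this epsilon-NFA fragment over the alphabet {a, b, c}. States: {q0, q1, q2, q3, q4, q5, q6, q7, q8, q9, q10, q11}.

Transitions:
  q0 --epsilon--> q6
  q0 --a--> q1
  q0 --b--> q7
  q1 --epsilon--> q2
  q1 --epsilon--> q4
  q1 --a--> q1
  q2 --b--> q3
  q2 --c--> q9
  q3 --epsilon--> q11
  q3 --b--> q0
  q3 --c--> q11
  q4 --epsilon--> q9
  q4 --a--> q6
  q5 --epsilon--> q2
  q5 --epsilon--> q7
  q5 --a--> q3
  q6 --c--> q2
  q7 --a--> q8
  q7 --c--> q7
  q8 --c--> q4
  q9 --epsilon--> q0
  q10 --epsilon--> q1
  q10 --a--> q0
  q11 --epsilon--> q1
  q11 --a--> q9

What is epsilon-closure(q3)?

Start with {q3}.
From q3 via epsilon: add q11.
From q11 via epsilon: add q1.
From q1 via epsilon: add q2, q4.
From q4 via epsilon: add q9.
From q9 via epsilon: add q0.
From q0 via epsilon: add q6.
No new states can be added; the closed set is {q0, q1, q2, q3, q4, q6, q9, q11}.

{q0, q1, q2, q3, q4, q6, q9, q11}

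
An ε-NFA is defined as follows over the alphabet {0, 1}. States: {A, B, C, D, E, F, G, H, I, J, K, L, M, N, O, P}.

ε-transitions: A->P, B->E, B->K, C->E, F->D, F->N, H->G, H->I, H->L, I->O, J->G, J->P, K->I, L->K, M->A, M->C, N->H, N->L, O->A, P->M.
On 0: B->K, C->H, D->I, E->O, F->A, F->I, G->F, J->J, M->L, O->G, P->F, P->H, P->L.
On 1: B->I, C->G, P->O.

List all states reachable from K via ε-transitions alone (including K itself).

{A, C, E, I, K, M, O, P}

Start with {K}.
From K via ε: add I.
From I via ε: add O.
From O via ε: add A.
From A via ε: add P.
From P via ε: add M.
From M via ε: add C.
From C via ε: add E.
No new states can be added; the closed set is {A, C, E, I, K, M, O, P}.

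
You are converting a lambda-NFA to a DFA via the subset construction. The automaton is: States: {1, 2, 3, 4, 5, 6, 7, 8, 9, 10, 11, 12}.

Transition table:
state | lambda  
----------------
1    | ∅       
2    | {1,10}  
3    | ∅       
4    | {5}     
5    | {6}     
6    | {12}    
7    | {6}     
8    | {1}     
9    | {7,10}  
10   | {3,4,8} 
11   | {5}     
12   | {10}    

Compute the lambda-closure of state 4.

Start with {4}.
From 4 via lambda: add 5.
From 5 via lambda: add 6.
From 6 via lambda: add 12.
From 12 via lambda: add 10.
From 10 via lambda: add 3, 8.
From 8 via lambda: add 1.
No new states can be added; the closed set is {1, 3, 4, 5, 6, 8, 10, 12}.

{1, 3, 4, 5, 6, 8, 10, 12}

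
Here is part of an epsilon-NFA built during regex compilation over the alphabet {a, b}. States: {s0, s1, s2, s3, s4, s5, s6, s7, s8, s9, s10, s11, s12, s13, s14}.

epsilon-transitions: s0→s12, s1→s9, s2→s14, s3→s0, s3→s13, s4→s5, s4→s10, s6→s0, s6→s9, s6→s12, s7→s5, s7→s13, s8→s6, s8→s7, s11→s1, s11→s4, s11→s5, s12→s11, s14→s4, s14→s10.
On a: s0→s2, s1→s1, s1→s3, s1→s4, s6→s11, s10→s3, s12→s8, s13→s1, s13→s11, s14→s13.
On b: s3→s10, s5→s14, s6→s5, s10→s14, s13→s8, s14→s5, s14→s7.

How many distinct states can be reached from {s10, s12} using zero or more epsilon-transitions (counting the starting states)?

Start with {s10, s12}.
From s12 via epsilon: add s11.
From s11 via epsilon: add s1, s4, s5.
From s1 via epsilon: add s9.
epsilon-closure = {s1, s4, s5, s9, s10, s11, s12}, which has 7 states.

7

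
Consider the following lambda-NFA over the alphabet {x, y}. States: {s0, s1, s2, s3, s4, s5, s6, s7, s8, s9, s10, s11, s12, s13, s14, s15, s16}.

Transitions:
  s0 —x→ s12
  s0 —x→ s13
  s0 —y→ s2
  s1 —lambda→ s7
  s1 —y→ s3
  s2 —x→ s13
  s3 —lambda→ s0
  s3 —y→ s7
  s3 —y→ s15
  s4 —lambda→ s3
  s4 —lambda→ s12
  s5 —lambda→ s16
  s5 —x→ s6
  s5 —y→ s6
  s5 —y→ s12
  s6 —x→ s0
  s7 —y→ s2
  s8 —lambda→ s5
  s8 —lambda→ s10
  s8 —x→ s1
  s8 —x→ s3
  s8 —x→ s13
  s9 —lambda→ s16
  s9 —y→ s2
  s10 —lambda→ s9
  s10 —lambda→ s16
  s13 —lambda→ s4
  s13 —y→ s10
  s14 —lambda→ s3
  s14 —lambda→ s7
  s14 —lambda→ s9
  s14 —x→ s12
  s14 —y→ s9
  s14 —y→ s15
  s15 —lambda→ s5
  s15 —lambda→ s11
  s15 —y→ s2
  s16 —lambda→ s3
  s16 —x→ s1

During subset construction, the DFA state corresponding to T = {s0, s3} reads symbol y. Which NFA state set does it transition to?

{s0, s2, s3, s5, s7, s11, s15, s16}

s0 on y → {s2}.
s3 on y → {s7, s15}.
Union after reading y: {s2, s7, s15}.
Now take the lambda-closure:
From s15 via lambda: add s5, s11.
From s5 via lambda: add s16.
From s16 via lambda: add s3.
From s3 via lambda: add s0.
No new states can be added; the closed set is {s0, s2, s3, s5, s7, s11, s15, s16}.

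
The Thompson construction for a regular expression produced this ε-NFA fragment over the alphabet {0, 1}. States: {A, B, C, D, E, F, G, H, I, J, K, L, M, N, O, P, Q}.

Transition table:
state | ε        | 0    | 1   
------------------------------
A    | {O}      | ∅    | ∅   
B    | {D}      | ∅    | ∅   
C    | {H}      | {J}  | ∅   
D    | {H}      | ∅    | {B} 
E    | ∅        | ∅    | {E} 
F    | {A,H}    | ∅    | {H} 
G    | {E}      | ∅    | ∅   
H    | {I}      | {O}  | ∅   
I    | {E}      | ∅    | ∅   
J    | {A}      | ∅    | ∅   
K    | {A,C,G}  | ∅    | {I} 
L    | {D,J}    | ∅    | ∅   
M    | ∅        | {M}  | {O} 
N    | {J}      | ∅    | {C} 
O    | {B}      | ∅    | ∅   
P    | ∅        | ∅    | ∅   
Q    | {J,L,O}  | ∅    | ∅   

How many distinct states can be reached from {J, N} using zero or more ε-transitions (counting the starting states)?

Start with {J, N}.
From J via ε: add A.
From A via ε: add O.
From O via ε: add B.
From B via ε: add D.
From D via ε: add H.
From H via ε: add I.
From I via ε: add E.
ε-closure = {A, B, D, E, H, I, J, N, O}, which has 9 states.

9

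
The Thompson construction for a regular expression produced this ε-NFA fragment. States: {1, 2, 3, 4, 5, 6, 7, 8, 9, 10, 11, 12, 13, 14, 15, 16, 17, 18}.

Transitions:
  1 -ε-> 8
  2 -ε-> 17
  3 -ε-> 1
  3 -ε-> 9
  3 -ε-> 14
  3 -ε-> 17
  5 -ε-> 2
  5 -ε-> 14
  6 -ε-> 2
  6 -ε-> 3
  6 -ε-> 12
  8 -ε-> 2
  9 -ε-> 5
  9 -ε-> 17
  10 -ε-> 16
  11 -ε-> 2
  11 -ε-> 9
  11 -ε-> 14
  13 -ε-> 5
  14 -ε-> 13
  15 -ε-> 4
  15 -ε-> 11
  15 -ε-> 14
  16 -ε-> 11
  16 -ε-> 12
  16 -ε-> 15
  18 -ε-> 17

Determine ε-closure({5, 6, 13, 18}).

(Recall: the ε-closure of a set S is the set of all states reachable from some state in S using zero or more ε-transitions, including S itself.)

Start with {5, 6, 13, 18}.
From 5 via ε: add 2, 14.
From 6 via ε: add 3, 12.
From 18 via ε: add 17.
From 3 via ε: add 1, 9.
From 1 via ε: add 8.
No new states can be added; the closed set is {1, 2, 3, 5, 6, 8, 9, 12, 13, 14, 17, 18}.

{1, 2, 3, 5, 6, 8, 9, 12, 13, 14, 17, 18}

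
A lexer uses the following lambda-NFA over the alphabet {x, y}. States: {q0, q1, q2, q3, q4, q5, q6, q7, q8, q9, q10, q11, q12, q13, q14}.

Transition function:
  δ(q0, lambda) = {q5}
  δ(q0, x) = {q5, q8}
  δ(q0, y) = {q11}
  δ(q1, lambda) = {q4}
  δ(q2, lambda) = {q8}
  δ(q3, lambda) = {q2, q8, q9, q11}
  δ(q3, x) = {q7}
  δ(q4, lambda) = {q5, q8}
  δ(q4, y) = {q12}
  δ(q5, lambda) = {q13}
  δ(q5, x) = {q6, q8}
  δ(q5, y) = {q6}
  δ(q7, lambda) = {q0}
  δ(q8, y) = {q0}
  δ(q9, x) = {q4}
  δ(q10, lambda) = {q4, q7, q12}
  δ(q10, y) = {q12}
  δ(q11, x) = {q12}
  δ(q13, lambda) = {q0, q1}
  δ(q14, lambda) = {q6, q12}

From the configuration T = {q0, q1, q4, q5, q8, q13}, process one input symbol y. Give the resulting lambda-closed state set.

q0 on y → {q11}.
q4 on y → {q12}.
q5 on y → {q6}.
q8 on y → {q0}.
No y-transition from q1, q13.
Union after reading y: {q0, q6, q11, q12}.
Now take the lambda-closure:
From q0 via lambda: add q5.
From q5 via lambda: add q13.
From q13 via lambda: add q1.
From q1 via lambda: add q4.
From q4 via lambda: add q8.
No new states can be added; the closed set is {q0, q1, q4, q5, q6, q8, q11, q12, q13}.

{q0, q1, q4, q5, q6, q8, q11, q12, q13}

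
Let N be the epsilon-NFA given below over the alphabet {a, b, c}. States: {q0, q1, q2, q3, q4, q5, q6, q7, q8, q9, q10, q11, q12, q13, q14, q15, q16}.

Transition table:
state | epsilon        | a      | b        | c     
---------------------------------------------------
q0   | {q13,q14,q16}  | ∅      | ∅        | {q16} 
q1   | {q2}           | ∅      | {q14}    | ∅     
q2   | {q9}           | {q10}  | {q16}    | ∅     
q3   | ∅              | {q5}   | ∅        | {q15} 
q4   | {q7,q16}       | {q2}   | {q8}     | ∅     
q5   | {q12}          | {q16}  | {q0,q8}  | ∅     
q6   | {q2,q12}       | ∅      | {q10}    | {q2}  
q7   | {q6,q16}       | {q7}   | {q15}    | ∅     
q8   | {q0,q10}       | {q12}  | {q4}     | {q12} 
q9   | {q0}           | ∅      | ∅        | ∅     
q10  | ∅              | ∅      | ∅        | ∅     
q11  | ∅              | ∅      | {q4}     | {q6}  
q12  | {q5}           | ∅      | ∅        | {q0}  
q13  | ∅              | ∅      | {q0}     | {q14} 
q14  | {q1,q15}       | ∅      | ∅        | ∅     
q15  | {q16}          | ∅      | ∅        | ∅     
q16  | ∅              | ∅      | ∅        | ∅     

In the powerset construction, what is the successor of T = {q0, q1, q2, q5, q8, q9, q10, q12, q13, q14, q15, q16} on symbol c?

{q0, q1, q2, q5, q9, q12, q13, q14, q15, q16}

q0 on c → {q16}.
q8 on c → {q12}.
q12 on c → {q0}.
q13 on c → {q14}.
No c-transition from q1, q2, q5, q9, q10, q14, q15, q16.
Union after reading c: {q0, q12, q14, q16}.
Now take the epsilon-closure:
From q0 via epsilon: add q13.
From q12 via epsilon: add q5.
From q14 via epsilon: add q1, q15.
From q1 via epsilon: add q2.
From q2 via epsilon: add q9.
No new states can be added; the closed set is {q0, q1, q2, q5, q9, q12, q13, q14, q15, q16}.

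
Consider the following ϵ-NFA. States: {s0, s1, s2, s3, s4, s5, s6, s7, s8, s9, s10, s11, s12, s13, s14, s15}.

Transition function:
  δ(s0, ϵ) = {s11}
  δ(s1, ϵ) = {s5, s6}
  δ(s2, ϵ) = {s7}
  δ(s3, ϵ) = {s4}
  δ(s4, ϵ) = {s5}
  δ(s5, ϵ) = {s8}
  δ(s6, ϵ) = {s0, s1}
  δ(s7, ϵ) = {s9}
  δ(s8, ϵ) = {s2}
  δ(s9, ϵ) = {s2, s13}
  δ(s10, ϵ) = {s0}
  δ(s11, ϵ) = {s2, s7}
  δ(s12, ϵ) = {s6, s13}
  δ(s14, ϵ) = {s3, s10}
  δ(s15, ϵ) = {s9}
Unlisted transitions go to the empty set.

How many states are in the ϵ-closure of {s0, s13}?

6

Start with {s0, s13}.
From s0 via ϵ: add s11.
From s11 via ϵ: add s2, s7.
From s7 via ϵ: add s9.
ϵ-closure = {s0, s2, s7, s9, s11, s13}, which has 6 states.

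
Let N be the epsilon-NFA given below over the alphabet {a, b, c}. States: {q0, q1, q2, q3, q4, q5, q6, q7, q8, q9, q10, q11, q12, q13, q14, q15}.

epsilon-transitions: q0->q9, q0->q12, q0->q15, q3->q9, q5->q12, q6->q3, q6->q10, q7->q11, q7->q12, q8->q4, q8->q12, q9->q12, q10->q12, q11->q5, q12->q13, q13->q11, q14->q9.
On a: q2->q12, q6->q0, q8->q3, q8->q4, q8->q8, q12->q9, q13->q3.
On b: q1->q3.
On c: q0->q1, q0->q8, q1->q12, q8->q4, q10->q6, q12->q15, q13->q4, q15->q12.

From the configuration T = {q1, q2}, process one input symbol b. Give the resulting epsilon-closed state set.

{q3, q5, q9, q11, q12, q13}

q1 on b → {q3}.
No b-transition from q2.
Union after reading b: {q3}.
Now take the epsilon-closure:
From q3 via epsilon: add q9.
From q9 via epsilon: add q12.
From q12 via epsilon: add q13.
From q13 via epsilon: add q11.
From q11 via epsilon: add q5.
No new states can be added; the closed set is {q3, q5, q9, q11, q12, q13}.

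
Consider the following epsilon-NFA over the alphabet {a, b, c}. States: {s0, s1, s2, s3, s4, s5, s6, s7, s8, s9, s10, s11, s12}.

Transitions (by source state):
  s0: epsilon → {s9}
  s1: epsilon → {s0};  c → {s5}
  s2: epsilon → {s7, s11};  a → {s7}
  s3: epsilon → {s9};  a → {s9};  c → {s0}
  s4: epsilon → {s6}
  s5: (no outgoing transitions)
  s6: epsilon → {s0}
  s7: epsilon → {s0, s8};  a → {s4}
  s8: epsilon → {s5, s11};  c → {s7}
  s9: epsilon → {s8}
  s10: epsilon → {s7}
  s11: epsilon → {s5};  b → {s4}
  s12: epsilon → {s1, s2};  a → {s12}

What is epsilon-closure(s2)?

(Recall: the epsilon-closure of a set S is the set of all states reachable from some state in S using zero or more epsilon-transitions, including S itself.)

{s0, s2, s5, s7, s8, s9, s11}

Start with {s2}.
From s2 via epsilon: add s7, s11.
From s7 via epsilon: add s0, s8.
From s11 via epsilon: add s5.
From s0 via epsilon: add s9.
No new states can be added; the closed set is {s0, s2, s5, s7, s8, s9, s11}.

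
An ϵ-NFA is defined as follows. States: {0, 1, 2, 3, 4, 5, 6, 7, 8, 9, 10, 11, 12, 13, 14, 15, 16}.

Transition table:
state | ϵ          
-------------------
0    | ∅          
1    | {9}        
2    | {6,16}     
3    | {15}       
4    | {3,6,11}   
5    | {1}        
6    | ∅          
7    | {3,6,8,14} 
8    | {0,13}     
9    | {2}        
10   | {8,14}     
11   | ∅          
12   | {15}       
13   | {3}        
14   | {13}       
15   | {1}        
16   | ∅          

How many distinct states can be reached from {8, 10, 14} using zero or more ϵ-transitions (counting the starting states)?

12

Start with {8, 10, 14}.
From 8 via ϵ: add 0, 13.
From 13 via ϵ: add 3.
From 3 via ϵ: add 15.
From 15 via ϵ: add 1.
From 1 via ϵ: add 9.
From 9 via ϵ: add 2.
From 2 via ϵ: add 6, 16.
ϵ-closure = {0, 1, 2, 3, 6, 8, 9, 10, 13, 14, 15, 16}, which has 12 states.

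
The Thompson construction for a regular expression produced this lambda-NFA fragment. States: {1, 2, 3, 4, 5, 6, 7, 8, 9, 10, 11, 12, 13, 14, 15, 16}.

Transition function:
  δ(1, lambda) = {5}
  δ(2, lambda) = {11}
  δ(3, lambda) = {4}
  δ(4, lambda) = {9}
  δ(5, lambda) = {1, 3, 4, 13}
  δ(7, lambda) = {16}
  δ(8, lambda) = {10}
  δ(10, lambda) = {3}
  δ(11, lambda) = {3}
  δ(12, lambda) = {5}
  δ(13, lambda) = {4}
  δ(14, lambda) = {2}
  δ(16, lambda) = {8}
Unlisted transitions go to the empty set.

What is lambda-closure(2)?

Start with {2}.
From 2 via lambda: add 11.
From 11 via lambda: add 3.
From 3 via lambda: add 4.
From 4 via lambda: add 9.
No new states can be added; the closed set is {2, 3, 4, 9, 11}.

{2, 3, 4, 9, 11}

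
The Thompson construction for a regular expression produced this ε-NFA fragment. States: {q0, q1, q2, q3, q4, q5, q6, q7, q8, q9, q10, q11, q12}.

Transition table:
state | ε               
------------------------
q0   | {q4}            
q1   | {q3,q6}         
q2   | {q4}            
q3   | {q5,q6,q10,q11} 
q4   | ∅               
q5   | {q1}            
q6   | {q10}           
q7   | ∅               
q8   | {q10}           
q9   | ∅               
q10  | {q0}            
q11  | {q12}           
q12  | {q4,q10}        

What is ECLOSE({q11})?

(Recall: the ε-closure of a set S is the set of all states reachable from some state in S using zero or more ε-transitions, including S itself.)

Start with {q11}.
From q11 via ε: add q12.
From q12 via ε: add q4, q10.
From q10 via ε: add q0.
No new states can be added; the closed set is {q0, q4, q10, q11, q12}.

{q0, q4, q10, q11, q12}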